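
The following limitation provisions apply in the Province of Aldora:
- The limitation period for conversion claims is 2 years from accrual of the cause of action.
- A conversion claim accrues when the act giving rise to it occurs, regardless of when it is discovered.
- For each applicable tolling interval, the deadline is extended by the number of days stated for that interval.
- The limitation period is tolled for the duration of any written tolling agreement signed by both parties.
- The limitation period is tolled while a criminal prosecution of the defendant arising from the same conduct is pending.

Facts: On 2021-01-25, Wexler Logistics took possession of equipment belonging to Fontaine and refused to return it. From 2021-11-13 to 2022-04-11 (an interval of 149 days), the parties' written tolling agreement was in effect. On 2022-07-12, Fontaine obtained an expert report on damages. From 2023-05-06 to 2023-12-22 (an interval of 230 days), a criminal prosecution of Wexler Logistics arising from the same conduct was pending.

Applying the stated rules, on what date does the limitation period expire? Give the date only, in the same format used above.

2024-02-08

The limitation period began to run on 2021-01-25.
2 years from 2021-01-25 is 2023-01-25.
The written tolling agreement from 2021-11-13 to 2022-04-11 tolled the period for 149 days, extending the deadline to 2023-06-23.
The period was tolled for 230 days by the pending criminal prosecution (2023-05-06 to 2023-12-22), pushing the deadline to 2024-02-08.
Nothing else in the chronology tolls or restarts the period.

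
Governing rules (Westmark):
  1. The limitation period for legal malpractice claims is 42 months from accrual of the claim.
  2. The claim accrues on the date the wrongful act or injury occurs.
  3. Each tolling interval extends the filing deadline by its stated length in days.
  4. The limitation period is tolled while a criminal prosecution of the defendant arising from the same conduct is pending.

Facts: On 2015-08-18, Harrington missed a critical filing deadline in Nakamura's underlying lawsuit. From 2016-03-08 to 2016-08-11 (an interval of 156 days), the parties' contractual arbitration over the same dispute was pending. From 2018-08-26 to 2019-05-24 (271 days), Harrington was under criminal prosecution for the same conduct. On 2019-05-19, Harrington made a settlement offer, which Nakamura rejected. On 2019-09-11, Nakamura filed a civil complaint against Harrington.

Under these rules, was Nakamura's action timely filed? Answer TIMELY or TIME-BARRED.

The claim accrued on 2015-08-18, when the wrongful act occurred.
42 months from 2015-08-18 is 2019-02-18.
Because the pending criminal prosecution ran from 2018-08-26 to 2019-05-24, the deadline is extended by 271 days to 2019-11-16.
The pending related arbitration from 2016-03-08 to 2016-08-11 does not toll the period, because no stated rule makes a pending arbitration a tolling event.
None of the other events listed affects the running of the period under the stated rules.
The 2019-09-11 filing precedes the 2019-11-16 deadline; the claim is timely.

TIMELY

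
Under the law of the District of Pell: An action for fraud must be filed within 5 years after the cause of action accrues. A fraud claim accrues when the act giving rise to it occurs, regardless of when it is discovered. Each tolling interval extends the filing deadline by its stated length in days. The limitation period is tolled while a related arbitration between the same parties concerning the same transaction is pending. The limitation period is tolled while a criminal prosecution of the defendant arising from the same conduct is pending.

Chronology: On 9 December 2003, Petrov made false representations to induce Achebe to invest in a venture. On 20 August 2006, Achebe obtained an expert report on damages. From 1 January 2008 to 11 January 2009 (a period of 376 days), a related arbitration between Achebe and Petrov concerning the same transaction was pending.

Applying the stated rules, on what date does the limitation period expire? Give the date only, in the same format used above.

The cause of action accrued on 9 December 2003, the date of the act.
The untolled deadline — 5 years after 9 December 2003 — is 9 December 2008.
Because the pending related arbitration ran from 1 January 2008 to 11 January 2009, the deadline is extended by 376 days to 20 December 2009.
None of the other events listed affects the running of the period under the stated rules.

20 December 2009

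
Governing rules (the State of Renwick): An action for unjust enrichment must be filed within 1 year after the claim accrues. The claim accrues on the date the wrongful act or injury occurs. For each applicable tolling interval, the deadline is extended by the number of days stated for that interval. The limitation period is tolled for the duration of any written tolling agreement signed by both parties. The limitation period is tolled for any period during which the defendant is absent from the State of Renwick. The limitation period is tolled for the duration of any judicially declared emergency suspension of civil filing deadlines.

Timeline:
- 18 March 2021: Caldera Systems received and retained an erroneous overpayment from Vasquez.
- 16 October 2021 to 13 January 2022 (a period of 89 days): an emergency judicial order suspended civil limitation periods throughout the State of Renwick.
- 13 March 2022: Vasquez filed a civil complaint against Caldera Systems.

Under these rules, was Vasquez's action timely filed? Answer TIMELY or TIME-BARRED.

TIMELY

The claim accrued on 18 March 2021, the date of the act.
1 year from 18 March 2021 is 18 March 2022.
Because the emergency suspension of filing deadlines ran from 16 October 2021 to 13 January 2022, the deadline is extended by 89 days to 15 June 2022.
The 13 March 2022 filing precedes the 15 June 2022 deadline; the claim is timely.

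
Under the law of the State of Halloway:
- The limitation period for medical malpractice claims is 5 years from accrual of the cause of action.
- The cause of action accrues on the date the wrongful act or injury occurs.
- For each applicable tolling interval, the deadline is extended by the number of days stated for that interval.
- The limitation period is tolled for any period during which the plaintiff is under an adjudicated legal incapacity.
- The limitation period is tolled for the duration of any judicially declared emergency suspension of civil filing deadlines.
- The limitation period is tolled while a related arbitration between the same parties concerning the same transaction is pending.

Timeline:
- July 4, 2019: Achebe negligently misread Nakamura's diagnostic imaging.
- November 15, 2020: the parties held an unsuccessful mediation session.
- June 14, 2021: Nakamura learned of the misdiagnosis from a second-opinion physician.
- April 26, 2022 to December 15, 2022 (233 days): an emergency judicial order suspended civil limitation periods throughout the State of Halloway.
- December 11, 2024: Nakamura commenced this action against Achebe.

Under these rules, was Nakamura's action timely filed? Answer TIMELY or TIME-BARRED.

TIMELY

Because the rule ties accrual to occurrence, the claim accrued on July 4, 2019, not on the June 14, 2021 discovery date.
Adding the 5 years base period to July 4, 2019 gives a deadline of July 4, 2024, before any tolling.
Because the emergency suspension of filing deadlines ran from April 26, 2022 to December 15, 2022, the deadline is extended by 233 days to February 22, 2025.
The other events in the timeline have no effect on the limitation period under the stated rules.
Filing on December 11, 2024 beat the February 22, 2025 deadline — the action is timely.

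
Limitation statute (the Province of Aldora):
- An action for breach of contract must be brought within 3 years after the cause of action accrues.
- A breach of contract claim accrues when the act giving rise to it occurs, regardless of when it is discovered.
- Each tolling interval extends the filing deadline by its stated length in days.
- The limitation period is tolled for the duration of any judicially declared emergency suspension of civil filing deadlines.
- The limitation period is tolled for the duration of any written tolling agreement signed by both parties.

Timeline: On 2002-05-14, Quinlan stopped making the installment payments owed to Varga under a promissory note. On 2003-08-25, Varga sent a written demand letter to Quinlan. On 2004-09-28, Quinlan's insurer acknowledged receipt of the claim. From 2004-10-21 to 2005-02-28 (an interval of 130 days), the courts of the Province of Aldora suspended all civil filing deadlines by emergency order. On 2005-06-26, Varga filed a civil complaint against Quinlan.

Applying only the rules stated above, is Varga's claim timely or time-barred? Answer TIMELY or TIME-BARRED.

TIMELY

The limitation period began to run on 2002-05-14.
The untolled deadline — 3 years after 2002-05-14 — is 2005-05-14.
The period was tolled for 130 days by the emergency suspension of filing deadlines (2004-10-21 to 2005-02-28), pushing the deadline to 2005-09-21.
The other events in the timeline have no effect on the limitation period under the stated rules.
The 2005-06-26 filing precedes the 2005-09-21 deadline; the claim is timely.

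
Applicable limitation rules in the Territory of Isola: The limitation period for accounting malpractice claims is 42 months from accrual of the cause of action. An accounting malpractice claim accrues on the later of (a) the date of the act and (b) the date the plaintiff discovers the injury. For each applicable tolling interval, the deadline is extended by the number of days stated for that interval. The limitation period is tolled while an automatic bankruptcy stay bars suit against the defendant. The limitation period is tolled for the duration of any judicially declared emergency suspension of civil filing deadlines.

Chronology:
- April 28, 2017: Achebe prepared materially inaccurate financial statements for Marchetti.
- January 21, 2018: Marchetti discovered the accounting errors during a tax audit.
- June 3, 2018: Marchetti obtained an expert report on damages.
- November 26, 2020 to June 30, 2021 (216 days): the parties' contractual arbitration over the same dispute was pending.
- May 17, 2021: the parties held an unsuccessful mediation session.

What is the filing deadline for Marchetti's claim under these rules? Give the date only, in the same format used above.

July 21, 2021

Taking the later of the act (April 28, 2017) and discovery (January 21, 2018), the claim accrued on January 21, 2018.
The untolled deadline — 42 months after January 21, 2018 — is July 21, 2021.
No stated provision tolls the period for a pending arbitration, so the interval from November 26, 2020 to June 30, 2021 has no effect on the deadline.
Nothing else in the chronology tolls or restarts the period.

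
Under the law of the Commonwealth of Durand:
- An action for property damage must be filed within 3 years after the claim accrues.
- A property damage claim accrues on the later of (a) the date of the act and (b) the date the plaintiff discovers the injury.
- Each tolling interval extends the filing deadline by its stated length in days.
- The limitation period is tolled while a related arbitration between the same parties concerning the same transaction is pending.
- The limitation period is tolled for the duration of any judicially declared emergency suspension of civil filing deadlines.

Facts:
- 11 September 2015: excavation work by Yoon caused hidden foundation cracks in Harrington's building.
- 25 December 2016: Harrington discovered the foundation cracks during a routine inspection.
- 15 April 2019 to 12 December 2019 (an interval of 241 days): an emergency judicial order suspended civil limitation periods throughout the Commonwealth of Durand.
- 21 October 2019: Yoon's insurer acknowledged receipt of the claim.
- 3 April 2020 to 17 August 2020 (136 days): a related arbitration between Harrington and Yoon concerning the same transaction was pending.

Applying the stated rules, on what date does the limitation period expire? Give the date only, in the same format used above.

The claim accrued on 25 December 2016 — the later of the 11 September 2015 act and the 25 December 2016 discovery.
The untolled deadline — 3 years after 25 December 2016 — is 25 December 2019.
The emergency suspension of filing deadlines from 15 April 2019 to 12 December 2019 tolled the period for 241 days, extending the deadline to 22 August 2020.
The period was tolled for 136 days by the pending related arbitration (3 April 2020 to 17 August 2020), pushing the deadline to 5 January 2021.
Nothing else in the chronology tolls or restarts the period.

5 January 2021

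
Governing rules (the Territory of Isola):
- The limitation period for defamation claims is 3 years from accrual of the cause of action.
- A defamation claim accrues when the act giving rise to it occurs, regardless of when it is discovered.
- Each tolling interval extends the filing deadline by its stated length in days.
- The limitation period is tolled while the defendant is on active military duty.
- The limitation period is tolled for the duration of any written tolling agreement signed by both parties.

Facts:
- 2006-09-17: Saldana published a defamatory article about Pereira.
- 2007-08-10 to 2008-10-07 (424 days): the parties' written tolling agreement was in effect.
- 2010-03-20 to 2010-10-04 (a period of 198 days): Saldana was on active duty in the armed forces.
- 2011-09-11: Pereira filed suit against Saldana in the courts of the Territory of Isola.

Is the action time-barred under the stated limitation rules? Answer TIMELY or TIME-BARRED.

TIME-BARRED

The cause of action accrued on 2006-09-17, the date of the act.
The untolled deadline — 3 years after 2006-09-17 — is 2009-09-17.
The written tolling agreement from 2007-08-10 to 2008-10-07 tolled the period for 424 days, extending the deadline to 2010-11-15.
Because the defendant's active military service ran from 2010-03-20 to 2010-10-04, the deadline is extended by 198 days to 2011-06-01.
Pereira filed on 2011-09-11, after the 2011-06-01 deadline, so the action is time-barred.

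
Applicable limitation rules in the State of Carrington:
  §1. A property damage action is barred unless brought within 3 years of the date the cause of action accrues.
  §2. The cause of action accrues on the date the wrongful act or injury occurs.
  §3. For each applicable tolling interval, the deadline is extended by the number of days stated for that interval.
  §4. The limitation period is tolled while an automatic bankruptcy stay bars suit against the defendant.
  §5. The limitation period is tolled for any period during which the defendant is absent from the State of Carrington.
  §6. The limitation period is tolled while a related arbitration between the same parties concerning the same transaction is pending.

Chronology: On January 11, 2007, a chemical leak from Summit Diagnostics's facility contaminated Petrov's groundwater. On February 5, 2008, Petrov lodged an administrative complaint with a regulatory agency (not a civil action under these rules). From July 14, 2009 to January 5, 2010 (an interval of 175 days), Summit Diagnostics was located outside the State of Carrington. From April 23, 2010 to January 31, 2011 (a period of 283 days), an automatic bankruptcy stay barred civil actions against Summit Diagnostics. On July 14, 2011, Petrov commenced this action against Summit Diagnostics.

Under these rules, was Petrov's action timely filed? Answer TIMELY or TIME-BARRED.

The limitation period began to run on January 11, 2007.
3 years from January 11, 2007 is January 11, 2010.
The defendant's absence from the jurisdiction from July 14, 2009 to January 5, 2010 tolled the period for 175 days, extending the deadline to July 5, 2010.
The automatic bankruptcy stay from April 23, 2010 to January 31, 2011 tolled the period for 283 days, extending the deadline to April 14, 2011.
Nothing else in the chronology tolls or restarts the period.
The July 14, 2011 filing falls after the April 14, 2011 deadline; the claim is time-barred.

TIME-BARRED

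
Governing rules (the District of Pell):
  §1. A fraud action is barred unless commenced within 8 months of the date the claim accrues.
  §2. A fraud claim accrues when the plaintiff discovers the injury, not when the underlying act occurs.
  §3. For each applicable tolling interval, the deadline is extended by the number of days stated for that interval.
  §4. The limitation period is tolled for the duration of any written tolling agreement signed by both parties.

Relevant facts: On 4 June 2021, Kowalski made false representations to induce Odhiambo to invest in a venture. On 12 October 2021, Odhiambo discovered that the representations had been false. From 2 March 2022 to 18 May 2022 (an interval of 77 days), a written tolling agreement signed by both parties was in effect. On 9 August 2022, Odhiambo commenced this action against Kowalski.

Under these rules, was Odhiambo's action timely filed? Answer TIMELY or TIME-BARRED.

TIMELY

The claim did not accrue until Odhiambo discovered the injury on 12 October 2021; the 4 June 2021 act date does not start the clock under the stated rule.
Adding the 8 months base period to 12 October 2021 gives a deadline of 12 June 2022, before any tolling.
The period was tolled for 77 days by the written tolling agreement (2 March 2022 to 18 May 2022), pushing the deadline to 28 August 2022.
Filing on 9 August 2022 beat the 28 August 2022 deadline — the action is timely.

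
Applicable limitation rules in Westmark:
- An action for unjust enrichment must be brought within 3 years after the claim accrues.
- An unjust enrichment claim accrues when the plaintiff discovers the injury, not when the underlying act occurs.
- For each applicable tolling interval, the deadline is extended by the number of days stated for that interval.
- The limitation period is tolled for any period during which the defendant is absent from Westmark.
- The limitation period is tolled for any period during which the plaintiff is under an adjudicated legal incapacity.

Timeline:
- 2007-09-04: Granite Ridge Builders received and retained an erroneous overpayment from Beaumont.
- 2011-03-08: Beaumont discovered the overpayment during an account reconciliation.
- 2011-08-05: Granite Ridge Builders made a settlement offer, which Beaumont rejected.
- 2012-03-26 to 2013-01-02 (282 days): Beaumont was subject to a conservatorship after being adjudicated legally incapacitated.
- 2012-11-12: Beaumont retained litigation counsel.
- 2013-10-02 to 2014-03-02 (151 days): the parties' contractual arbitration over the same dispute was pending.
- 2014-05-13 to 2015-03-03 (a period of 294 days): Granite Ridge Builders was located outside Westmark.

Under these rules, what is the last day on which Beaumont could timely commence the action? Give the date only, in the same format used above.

Accrual is tied to discovery, so the period began on 2011-03-08 rather than on 2007-09-04 when the act occurred.
Adding the 3 years base period to 2011-03-08 gives a deadline of 2014-03-08, before any tolling.
The plaintiff's legal incapacity from 2012-03-26 to 2013-01-02 tolled the period for 282 days, extending the deadline to 2014-12-15.
The period was tolled for 294 days by the defendant's absence from the jurisdiction (2014-05-13 to 2015-03-03), pushing the deadline to 2015-10-05.
No stated provision tolls the period for a pending arbitration, so the interval from 2013-10-02 to 2014-03-02 has no effect on the deadline.
None of the other events listed affects the running of the period under the stated rules.

2015-10-05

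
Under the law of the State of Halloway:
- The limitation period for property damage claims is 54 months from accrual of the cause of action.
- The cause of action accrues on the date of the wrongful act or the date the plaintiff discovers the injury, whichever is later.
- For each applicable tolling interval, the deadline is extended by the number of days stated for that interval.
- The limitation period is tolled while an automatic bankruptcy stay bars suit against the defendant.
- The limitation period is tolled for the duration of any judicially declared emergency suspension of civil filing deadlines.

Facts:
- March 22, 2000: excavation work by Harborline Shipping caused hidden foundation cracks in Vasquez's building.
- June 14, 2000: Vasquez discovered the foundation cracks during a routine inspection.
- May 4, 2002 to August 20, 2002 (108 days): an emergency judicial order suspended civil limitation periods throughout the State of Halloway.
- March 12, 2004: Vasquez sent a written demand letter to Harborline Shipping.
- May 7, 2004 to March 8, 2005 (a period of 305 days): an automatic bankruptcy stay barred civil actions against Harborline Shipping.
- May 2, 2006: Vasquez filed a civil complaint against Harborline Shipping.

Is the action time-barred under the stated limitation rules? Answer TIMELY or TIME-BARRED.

TIME-BARRED

Taking the later of the act (March 22, 2000) and discovery (June 14, 2000), the claim accrued on June 14, 2000.
The untolled deadline — 54 months after June 14, 2000 — is December 14, 2004.
Because the emergency suspension of filing deadlines ran from May 4, 2002 to August 20, 2002, the deadline is extended by 108 days to April 1, 2005.
The automatic bankruptcy stay from May 7, 2004 to March 8, 2005 tolled the period for 305 days, extending the deadline to January 31, 2006.
None of the other events listed affects the running of the period under the stated rules.
The May 2, 2006 filing falls after the January 31, 2006 deadline; the claim is time-barred.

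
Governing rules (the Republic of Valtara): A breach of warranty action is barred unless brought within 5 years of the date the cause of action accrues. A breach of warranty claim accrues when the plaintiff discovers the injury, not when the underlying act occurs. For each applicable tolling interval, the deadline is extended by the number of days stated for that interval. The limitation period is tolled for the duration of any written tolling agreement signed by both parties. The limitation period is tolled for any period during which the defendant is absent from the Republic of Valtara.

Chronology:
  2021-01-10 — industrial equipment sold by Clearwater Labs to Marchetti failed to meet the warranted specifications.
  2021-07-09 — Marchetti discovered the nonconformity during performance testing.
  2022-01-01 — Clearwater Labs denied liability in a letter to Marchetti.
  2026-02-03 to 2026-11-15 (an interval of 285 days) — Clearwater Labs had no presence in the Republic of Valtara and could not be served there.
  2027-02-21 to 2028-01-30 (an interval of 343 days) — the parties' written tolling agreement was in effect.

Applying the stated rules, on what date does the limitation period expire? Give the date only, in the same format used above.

2028-03-28

Under the discovery rule, the claim accrued on 2021-07-09, when Marchetti discovered the injury — not on the 2021-01-10 date of the underlying act.
The untolled deadline — 5 years after 2021-07-09 — is 2026-07-09.
The defendant's absence from the jurisdiction from 2026-02-03 to 2026-11-15 tolled the period for 285 days, extending the deadline to 2027-04-20.
The period was tolled for 343 days by the written tolling agreement (2027-02-21 to 2028-01-30), pushing the deadline to 2028-03-28.
The other events in the timeline have no effect on the limitation period under the stated rules.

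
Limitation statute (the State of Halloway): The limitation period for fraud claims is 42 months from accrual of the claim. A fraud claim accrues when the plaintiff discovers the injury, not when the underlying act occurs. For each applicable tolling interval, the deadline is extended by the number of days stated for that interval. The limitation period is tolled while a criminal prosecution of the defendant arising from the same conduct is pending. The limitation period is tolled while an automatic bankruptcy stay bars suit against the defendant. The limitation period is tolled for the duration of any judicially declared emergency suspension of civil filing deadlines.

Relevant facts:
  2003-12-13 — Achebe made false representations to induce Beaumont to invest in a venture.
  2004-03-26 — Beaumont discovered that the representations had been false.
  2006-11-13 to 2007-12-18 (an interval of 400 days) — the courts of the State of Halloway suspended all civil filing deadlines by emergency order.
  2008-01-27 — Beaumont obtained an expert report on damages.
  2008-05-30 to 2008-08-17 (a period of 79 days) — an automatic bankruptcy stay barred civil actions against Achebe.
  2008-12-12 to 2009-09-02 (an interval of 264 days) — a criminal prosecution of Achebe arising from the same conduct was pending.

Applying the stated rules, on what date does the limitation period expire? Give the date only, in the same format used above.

Accrual is tied to discovery, so the period began on 2004-03-26 rather than on 2003-12-13 when the act occurred.
42 months from 2004-03-26 is 2007-09-26.
The period was tolled for 400 days by the emergency suspension of filing deadlines (2006-11-13 to 2007-12-18), pushing the deadline to 2008-10-30.
The automatic bankruptcy stay from 2008-05-30 to 2008-08-17 tolled the period for 79 days, extending the deadline to 2009-01-17.
The pending criminal prosecution from 2008-12-12 to 2009-09-02 tolled the period for 264 days, extending the deadline to 2009-10-08.
None of the other events listed affects the running of the period under the stated rules.

2009-10-08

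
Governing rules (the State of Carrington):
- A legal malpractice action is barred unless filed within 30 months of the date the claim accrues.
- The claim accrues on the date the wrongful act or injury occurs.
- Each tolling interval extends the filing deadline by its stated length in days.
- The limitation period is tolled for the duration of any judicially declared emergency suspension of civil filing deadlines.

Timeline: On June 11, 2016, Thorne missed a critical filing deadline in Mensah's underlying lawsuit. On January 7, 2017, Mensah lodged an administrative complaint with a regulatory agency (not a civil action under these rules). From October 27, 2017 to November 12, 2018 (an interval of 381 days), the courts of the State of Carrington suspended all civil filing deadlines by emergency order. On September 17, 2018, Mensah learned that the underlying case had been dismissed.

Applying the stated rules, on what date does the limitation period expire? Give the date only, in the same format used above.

Because the rule ties accrual to occurrence, the claim accrued on June 11, 2016, not on the September 17, 2018 discovery date.
The untolled deadline — 30 months after June 11, 2016 — is December 11, 2018.
The period was tolled for 381 days by the emergency suspension of filing deadlines (October 27, 2017 to November 12, 2018), pushing the deadline to December 27, 2019.
Nothing else in the chronology tolls or restarts the period.

December 27, 2019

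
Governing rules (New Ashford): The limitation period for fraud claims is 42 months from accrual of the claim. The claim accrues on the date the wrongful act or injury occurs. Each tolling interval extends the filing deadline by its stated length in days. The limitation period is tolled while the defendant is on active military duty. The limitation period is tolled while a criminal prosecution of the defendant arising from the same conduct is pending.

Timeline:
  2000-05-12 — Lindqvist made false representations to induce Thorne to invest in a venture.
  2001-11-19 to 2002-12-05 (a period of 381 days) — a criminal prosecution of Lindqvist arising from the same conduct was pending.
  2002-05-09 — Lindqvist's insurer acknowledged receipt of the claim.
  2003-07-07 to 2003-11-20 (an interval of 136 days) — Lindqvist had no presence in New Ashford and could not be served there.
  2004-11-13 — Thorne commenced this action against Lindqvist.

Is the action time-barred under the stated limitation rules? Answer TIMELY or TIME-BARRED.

The claim accrued on 2000-05-12, when the wrongful act occurred.
Adding the 42 months base period to 2000-05-12 gives a deadline of 2003-11-12, before any tolling.
Because the pending criminal prosecution ran from 2001-11-19 to 2002-12-05, the deadline is extended by 381 days to 2004-11-27.
The defendant's absence from the jurisdiction from 2003-07-07 to 2003-11-20 does not toll the period, because no stated rule makes the defendant's absence a tolling event.
Nothing else in the chronology tolls or restarts the period.
Filing on 2004-11-13 beat the 2004-11-27 deadline — the action is timely.

TIMELY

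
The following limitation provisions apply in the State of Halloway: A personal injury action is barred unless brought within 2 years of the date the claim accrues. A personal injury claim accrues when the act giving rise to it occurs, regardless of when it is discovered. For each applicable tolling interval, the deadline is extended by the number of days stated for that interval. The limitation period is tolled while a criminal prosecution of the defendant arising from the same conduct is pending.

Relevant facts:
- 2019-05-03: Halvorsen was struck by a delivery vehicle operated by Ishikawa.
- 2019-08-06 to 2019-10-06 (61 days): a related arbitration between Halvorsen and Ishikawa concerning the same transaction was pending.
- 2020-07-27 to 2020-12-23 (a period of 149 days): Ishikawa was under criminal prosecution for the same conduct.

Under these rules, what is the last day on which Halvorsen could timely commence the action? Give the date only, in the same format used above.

2021-09-29

The limitation period began to run on 2019-05-03.
Adding the 2 years base period to 2019-05-03 gives a deadline of 2021-05-03, before any tolling.
The pending criminal prosecution from 2020-07-27 to 2020-12-23 tolled the period for 149 days, extending the deadline to 2021-09-29.
No stated provision tolls the period for a pending arbitration, so the interval from 2019-08-06 to 2019-10-06 has no effect on the deadline.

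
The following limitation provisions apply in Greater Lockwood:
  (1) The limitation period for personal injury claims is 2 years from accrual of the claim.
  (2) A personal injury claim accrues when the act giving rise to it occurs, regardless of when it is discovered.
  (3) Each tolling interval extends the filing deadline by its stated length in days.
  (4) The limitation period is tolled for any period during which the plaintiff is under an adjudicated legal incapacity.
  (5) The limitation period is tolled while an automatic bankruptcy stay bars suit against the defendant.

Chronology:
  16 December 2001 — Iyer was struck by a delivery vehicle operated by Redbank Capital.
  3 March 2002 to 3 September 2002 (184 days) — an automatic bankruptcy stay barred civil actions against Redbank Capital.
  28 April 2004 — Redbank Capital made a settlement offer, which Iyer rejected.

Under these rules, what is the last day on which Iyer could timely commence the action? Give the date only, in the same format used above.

The claim accrued on 16 December 2001, when the wrongful act occurred.
Adding the 2 years base period to 16 December 2001 gives a deadline of 16 December 2003, before any tolling.
Because the automatic bankruptcy stay ran from 3 March 2002 to 3 September 2002, the deadline is extended by 184 days to 17 June 2004.
The other events in the timeline have no effect on the limitation period under the stated rules.

17 June 2004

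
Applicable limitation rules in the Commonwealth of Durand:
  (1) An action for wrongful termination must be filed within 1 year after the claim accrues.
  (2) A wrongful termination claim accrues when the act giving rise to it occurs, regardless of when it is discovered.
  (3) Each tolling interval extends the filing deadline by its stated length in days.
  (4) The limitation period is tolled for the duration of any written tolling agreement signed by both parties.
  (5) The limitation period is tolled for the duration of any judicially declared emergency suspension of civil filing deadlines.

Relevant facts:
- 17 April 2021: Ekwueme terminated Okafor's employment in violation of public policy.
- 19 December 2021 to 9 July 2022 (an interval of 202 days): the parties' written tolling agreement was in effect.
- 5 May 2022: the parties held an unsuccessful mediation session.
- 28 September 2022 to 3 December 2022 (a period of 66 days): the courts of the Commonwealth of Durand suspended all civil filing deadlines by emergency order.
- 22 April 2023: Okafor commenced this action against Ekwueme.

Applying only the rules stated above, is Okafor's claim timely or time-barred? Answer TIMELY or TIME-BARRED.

TIME-BARRED

The limitation period began to run on 17 April 2021.
Adding the 1 year base period to 17 April 2021 gives a deadline of 17 April 2022, before any tolling.
The written tolling agreement from 19 December 2021 to 9 July 2022 tolled the period for 202 days, extending the deadline to 5 November 2022.
The period was tolled for 66 days by the emergency suspension of filing deadlines (28 September 2022 to 3 December 2022), pushing the deadline to 10 January 2023.
The other events in the timeline have no effect on the limitation period under the stated rules.
Okafor filed on 22 April 2023, after the 10 January 2023 deadline, so the action is time-barred.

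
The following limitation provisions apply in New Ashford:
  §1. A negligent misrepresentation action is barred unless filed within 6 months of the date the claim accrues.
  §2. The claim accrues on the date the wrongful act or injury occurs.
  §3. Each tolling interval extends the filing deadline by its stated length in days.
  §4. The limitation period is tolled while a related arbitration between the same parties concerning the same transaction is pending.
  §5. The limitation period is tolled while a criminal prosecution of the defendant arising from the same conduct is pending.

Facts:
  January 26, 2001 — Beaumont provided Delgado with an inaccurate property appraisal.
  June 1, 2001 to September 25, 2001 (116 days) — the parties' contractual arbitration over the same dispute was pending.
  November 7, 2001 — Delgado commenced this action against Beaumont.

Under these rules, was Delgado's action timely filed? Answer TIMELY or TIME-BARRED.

TIMELY

The claim accrued on January 26, 2001, when the wrongful act occurred.
Adding the 6 months base period to January 26, 2001 gives a deadline of July 26, 2001, before any tolling.
The pending related arbitration from June 1, 2001 to September 25, 2001 tolled the period for 116 days, extending the deadline to November 19, 2001.
Delgado filed on November 7, 2001, before the November 19, 2001 deadline, so the action is timely.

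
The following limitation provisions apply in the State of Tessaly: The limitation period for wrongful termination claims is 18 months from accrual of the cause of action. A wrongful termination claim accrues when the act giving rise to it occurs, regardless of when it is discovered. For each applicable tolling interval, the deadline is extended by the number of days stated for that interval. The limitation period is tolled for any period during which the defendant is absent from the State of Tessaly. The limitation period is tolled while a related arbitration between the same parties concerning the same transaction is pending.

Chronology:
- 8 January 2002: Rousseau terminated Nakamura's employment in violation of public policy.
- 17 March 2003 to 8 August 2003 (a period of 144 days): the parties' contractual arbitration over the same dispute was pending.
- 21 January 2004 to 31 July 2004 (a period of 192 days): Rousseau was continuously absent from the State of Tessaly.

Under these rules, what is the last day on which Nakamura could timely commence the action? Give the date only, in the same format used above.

29 November 2003

The claim accrued on 8 January 2002, when the wrongful act occurred.
Adding the 18 months base period to 8 January 2002 gives a deadline of 8 July 2003, before any tolling.
The pending related arbitration from 17 March 2003 to 8 August 2003 tolled the period for 144 days, extending the deadline to 29 November 2003.
The defendant's absence from the jurisdiction starting 21 January 2004 came too late — the period had run on 29 November 2003 — and so does not extend the deadline.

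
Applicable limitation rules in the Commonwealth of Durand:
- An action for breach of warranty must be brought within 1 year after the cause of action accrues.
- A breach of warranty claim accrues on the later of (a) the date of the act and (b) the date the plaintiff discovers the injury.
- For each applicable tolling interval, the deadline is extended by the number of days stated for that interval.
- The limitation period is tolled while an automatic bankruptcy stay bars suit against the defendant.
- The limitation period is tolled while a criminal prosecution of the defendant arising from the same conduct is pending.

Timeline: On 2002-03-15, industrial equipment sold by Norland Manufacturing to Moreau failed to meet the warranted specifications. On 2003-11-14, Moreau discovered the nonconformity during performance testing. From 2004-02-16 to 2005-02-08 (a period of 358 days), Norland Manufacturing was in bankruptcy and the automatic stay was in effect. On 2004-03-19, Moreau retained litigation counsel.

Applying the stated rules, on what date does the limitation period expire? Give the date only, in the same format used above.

Because discovery on 2003-11-14 post-dates the 2002-03-15 act, accrual under the later-of rule falls on 2003-11-14.
Adding the 1 year base period to 2003-11-14 gives a deadline of 2004-11-14, before any tolling.
Because the automatic bankruptcy stay ran from 2004-02-16 to 2005-02-08, the deadline is extended by 358 days to 2005-11-07.
None of the other events listed affects the running of the period under the stated rules.

2005-11-07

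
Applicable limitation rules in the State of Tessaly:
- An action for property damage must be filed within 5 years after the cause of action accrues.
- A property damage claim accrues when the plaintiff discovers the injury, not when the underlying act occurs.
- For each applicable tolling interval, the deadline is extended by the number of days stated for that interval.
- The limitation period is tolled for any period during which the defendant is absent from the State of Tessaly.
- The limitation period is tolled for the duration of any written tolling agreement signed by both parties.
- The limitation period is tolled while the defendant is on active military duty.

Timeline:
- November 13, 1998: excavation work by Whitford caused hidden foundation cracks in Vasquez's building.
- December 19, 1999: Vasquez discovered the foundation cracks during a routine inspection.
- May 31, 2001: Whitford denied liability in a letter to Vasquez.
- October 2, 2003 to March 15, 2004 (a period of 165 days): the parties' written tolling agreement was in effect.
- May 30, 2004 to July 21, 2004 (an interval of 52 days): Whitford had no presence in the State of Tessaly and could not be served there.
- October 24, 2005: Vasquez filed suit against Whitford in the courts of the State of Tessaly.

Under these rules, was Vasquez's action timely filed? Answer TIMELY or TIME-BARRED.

The claim did not accrue until Vasquez discovered the injury on December 19, 1999; the November 13, 1998 act date does not start the clock under the stated rule.
5 years from December 19, 1999 is December 19, 2004.
The period was tolled for 165 days by the written tolling agreement (October 2, 2003 to March 15, 2004), pushing the deadline to June 2, 2005.
The period was tolled for 52 days by the defendant's absence from the jurisdiction (May 30, 2004 to July 21, 2004), pushing the deadline to July 24, 2005.
Nothing else in the chronology tolls or restarts the period.
Filing on October 24, 2005 missed the July 24, 2005 deadline — the action is time-barred.

TIME-BARRED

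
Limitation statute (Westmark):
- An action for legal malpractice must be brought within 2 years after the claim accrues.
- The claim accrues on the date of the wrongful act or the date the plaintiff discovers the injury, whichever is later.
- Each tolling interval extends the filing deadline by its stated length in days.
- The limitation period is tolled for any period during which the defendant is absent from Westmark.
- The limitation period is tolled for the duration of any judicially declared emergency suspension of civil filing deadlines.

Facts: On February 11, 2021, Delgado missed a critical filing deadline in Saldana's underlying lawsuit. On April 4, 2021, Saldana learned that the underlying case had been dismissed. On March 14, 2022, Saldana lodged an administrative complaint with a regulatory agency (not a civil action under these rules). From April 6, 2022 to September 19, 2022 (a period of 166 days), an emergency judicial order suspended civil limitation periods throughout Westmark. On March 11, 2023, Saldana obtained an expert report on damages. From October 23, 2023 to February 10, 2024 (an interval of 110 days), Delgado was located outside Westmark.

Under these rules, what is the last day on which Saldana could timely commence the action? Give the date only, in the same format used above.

September 17, 2023

Because discovery on April 4, 2021 post-dates the February 11, 2021 act, accrual under the later-of rule falls on April 4, 2021.
Adding the 2 years base period to April 4, 2021 gives a deadline of April 4, 2023, before any tolling.
The period was tolled for 166 days by the emergency suspension of filing deadlines (April 6, 2022 to September 19, 2022), pushing the deadline to September 17, 2023.
By the time the defendant's absence from the jurisdiction began on October 23, 2023, the limitation period had already expired on September 17, 2023; that interval cannot revive it.
None of the other events listed affects the running of the period under the stated rules.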